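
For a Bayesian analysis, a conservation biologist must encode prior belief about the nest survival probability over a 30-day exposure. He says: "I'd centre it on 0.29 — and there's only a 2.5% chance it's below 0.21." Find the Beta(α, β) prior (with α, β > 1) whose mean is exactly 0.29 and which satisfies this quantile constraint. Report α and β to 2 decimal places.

α ≈ 32.39, β ≈ 79.30

With mean 0.29 fixed, write α = 0.29s, β = 0.71s where s = α+β.
Need P(θ < 0.21) = 0.025 under Beta(0.29s, 0.71s). Normal approximation: (q−m)/√(m(1−m)/s) ≈ z_{0.025} = -1.96, so s ≈ 0.29·0.71·(-1.96)²/(0.21−0.29)² = 123.6.
At s = 123.6: P(θ<0.21) ≈ 0.019. Adjusting to match 0.025 gives s ≈ 111.69.
So α = 0.29·111.69 ≈ 32.39, β = 0.71·111.69 ≈ 79.30.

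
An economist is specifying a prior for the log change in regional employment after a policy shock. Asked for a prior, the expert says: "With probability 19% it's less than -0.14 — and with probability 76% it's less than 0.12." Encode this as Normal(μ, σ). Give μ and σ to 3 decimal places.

For Normal(μ,σ), the p-quantile is μ + z_p·σ. Here z_{0.19} = -0.8779, z_{0.76} = 0.7063.
So -0.14 = μ − 0.8779σ and 0.12 = μ + 0.7063σ.
Subtracting: σ = (0.12 − -0.14)/(0.7063 − (-0.8779)) = 0.164.
Then μ = -0.14 − (-0.8779)·0.164 = 0.004.

μ = 0.004, σ = 0.164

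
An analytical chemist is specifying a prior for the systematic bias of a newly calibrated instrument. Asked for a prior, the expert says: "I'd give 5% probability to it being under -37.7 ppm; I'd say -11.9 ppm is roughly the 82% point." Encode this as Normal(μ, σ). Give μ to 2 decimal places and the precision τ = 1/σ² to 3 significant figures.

For Normal(μ,σ), the p-quantile is μ + z_p·σ. Here z_{0.05} = -1.645, z_{0.82} = 0.9154.
So -37.7 = μ − 1.645σ and -11.9 = μ + 0.9154σ.
Subtracting: σ = (-11.9 − -37.7)/(0.9154 − (-1.645)) = 10.08.
Then μ = -37.7 − (-1.645)·10.08 = -21.12.
Precision τ = 1/σ² = 1/10.08² = 0.00985.

μ = -21.12, τ = 0.00985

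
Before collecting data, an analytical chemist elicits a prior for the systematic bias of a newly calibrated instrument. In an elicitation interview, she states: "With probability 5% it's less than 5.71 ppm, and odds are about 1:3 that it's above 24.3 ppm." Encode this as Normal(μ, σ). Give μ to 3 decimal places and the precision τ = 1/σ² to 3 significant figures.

The p-quantile of Normal(μ,σ) is μ + z_p·σ, with z_{0.05} = -1.645 and z_{0.75} = 0.6745.
Eliminate σ: μ = (z₂·x₁ − z₁·x₂)/(z₂ − z₁) = (0.6745·5.71 − (-1.645)·24.3)/2.319 = 18.894.
Then σ = (x₂ − x₁)/(z₂ − z₁) = (24.3 − 5.71)/2.319 = 8.015.
Precision τ = 1/σ² = 1/8.015² = 0.0156.

μ = 18.894, τ = 0.0156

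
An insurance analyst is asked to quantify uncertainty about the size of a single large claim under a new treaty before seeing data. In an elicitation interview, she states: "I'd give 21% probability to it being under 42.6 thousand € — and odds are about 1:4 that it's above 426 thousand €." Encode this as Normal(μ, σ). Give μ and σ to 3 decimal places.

μ = 230.206, σ = 232.640

The p-quantile of Normal(μ,σ) is μ + z_p·σ, with z_{0.21} = -0.8064 and z_{0.8} = 0.8416.
Eliminate σ: μ = (z₂·x₁ − z₁·x₂)/(z₂ − z₁) = (0.8416·42.6 − (-0.8064)·426)/1.648 = 230.206.
Then σ = (x₂ − x₁)/(z₂ − z₁) = (426 − 42.6)/1.648 = 232.640.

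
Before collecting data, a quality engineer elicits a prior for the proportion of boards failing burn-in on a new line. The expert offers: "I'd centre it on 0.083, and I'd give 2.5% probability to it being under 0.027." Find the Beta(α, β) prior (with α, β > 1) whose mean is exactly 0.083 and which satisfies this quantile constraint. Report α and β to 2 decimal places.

α ≈ 4.76, β ≈ 52.57

With mean 0.083 fixed, write α = 0.083s, β = 0.917s where s = α+β.
Need P(θ < 0.027) = 0.025 under Beta(0.083s, 0.917s). Normal approximation: (q−m)/√(m(1−m)/s) ≈ z_{0.025} = -1.96, so s ≈ 0.083·0.917·(-1.96)²/(0.027−0.083)² = 93.2.
At s = 93.2: P(θ<0.027) ≈ 0.005. Adjusting to match 0.025 gives s ≈ 57.32.
So α = 0.083·57.32 ≈ 4.76, β = 0.917·57.32 ≈ 52.57.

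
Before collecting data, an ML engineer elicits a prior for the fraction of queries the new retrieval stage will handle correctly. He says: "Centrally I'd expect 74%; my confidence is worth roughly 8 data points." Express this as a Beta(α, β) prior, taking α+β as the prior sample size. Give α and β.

Under the effective-sample-size interpretation, Beta(α, β) has prior mean α/(α+β) and prior sample size α+β.
So α+β = 8 and α/(α+β) = 0.74, giving α = 0.74·8 = 5.92 and β = 8 − 5.92 = 2.08.

α = 5.92, β = 2.08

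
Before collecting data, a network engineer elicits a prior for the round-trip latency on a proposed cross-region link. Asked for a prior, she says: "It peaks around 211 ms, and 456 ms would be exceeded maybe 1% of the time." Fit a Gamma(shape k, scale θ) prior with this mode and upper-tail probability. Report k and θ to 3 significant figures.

Gamma(k,θ) with k>1 has mode (k−1)θ, so θ = 211/(k−1).
Need P(X < 456) = 0.99 with θ tied to k this way. Start at k = 2, θ = 211: P(X<456) ≈ 0.636.
Too low — raise k to concentrate. Iterating converges to k ≈ 9.15.
Then θ = 211/(9.15−1) ≈ 25.9.

k ≈ 9.15, θ ≈ 25.9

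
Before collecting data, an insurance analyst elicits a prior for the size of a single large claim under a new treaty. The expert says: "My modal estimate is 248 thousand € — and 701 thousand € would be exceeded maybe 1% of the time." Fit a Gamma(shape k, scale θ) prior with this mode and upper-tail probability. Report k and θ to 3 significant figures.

k ≈ 5.23, θ ≈ 58.6

Gamma(k,θ) with k>1 has mode (k−1)θ, so θ = 248/(k−1).
Need P(X < 701) = 0.99 with θ tied to k this way. Start at k = 2, θ = 248: P(X<701) ≈ 0.773.
Too low — raise k to concentrate. Iterating converges to k ≈ 5.23.
Then θ = 248/(5.23−1) ≈ 58.6.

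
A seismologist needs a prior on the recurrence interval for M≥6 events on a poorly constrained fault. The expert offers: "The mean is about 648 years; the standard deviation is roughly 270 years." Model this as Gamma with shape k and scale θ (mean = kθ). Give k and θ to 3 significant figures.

k ≈ 5.76, θ ≈ 112

For Gamma(k, scale θ): mean = kθ, variance = kθ², so CV = 1/√k.
CV = SD/mean = 270/648 = 0.4167, hence k = 1/CV² = 5.76.
Then θ = mean/k = 648/5.76 = 112.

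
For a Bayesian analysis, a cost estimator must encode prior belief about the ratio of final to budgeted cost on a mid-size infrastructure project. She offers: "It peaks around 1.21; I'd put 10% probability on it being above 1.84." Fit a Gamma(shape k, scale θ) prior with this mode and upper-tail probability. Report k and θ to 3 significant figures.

k ≈ 11.6, θ ≈ 0.114

Gamma(k,θ) with k>1 has mode (k−1)θ, so θ = 1.21/(k−1).
Need P(X < 1.84) = 0.9 with θ tied to k this way. Start at k = 2, θ = 1.21: P(X<1.84) ≈ 0.449.
Too low — raise k to concentrate. Iterating converges to k ≈ 11.6.
Then θ = 1.21/(11.6−1) ≈ 0.114.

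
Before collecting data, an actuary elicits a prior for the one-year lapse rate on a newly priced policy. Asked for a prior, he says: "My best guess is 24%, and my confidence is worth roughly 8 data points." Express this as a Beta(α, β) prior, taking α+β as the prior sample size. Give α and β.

Under the effective-sample-size interpretation, Beta(α, β) has prior mean α/(α+β) and prior sample size α+β.
So α+β = 8 and α/(α+β) = 0.24, giving α = 0.24·8 = 1.92 and β = 8 − 1.92 = 6.08.

α = 1.92, β = 6.08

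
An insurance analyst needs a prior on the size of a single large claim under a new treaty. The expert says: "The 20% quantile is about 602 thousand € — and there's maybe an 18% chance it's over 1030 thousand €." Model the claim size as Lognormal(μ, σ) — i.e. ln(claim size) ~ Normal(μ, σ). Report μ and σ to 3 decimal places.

μ ≈ 6.658, σ ≈ 0.306

If T ~ Lognormal(μ,σ) then ln T ~ Normal(μ,σ), so the p-quantile of ln T is μ + z_p·σ.
ln(602) = 6.4 and ln(1030) = 6.937; z_{0.2} = -0.8416, z_{0.82} = 0.9154.
σ = (6.937 − 6.4)/(0.9154 − (-0.8416)) = 0.306.
μ = 6.4 − (-0.8416)·0.306 = 6.658.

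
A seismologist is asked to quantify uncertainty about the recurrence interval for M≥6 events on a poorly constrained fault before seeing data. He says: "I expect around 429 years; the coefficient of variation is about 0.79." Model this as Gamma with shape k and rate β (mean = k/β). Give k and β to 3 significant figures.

For Gamma(k, rate β): mean = k/β, variance = k/β², so CV = 1/√k.
CV = 0.79, hence k = 1/CV² = 1.6.
Then β = k/mean = 1.6/429 = 0.00373.

k ≈ 1.6, β ≈ 0.00373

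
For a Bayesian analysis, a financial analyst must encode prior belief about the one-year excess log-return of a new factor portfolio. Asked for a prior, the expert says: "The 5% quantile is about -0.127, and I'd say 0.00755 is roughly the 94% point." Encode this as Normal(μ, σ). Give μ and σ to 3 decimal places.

The p-quantile of Normal(μ,σ) is μ + z_p·σ, with z_{0.05} = -1.645 and z_{0.94} = 1.555.
Eliminate σ: μ = (z₂·x₁ − z₁·x₂)/(z₂ − z₁) = (1.555·-0.127 − (-1.645)·0.00755)/3.2 = -0.058.
Then σ = (x₂ − x₁)/(z₂ − z₁) = (0.00755 − -0.127)/3.2 = 0.042.

μ = -0.058, σ = 0.042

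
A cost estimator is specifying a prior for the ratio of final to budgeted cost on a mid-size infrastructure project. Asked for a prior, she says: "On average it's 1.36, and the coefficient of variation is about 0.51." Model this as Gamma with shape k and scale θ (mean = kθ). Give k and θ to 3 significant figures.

For Gamma(k, scale θ): mean = kθ, variance = kθ², so CV = 1/√k.
CV = 0.51, hence k = 1/CV² = 3.84.
Then θ = mean/k = 1.36/3.84 = 0.354.

k ≈ 3.84, θ ≈ 0.354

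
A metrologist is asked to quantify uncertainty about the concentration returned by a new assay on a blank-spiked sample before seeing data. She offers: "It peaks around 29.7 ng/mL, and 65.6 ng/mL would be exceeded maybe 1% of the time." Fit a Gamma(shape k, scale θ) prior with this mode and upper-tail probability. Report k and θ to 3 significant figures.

k ≈ 8.67, θ ≈ 3.87

Gamma(k,θ) with k>1 has mode (k−1)θ, so θ = 29.7/(k−1).
Need P(X < 65.6) = 0.99 with θ tied to k this way. Start at k = 2, θ = 29.7: P(X<65.6) ≈ 0.648.
Too low — raise k to concentrate. Iterating converges to k ≈ 8.67.
Then θ = 29.7/(8.67−1) ≈ 3.87.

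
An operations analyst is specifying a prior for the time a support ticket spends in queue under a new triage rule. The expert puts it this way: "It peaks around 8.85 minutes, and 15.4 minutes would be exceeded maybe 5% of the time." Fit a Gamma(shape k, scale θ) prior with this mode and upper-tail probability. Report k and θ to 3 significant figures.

k ≈ 10.1, θ ≈ 0.973

Gamma(k,θ) with k>1 has mode (k−1)θ, so θ = 8.85/(k−1).
Need P(X < 15.4) = 0.95 with θ tied to k this way. Start at k = 2, θ = 8.85: P(X<15.4) ≈ 0.519.
Too low — raise k to concentrate. Iterating converges to k ≈ 10.1.
Then θ = 8.85/(10.1−1) ≈ 0.973.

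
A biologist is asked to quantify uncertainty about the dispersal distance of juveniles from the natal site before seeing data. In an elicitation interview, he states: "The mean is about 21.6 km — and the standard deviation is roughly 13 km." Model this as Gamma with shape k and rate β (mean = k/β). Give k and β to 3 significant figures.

k ≈ 2.76, β ≈ 0.128

For Gamma(k, rate β): mean = k/β, variance = k/β², so CV = 1/√k.
CV = SD/mean = 13/21.6 = 0.6019, hence k = 1/CV² = 2.76.
Then β = k/mean = 2.76/21.6 = 0.128.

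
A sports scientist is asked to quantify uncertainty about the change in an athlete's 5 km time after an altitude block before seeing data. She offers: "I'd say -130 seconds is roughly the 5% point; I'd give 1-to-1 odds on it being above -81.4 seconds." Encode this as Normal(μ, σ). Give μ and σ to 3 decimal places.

μ = -81.400, σ = 29.547

The p-quantile of Normal(μ,σ) is μ + z_p·σ, with z_{0.05} = -1.645 and z_{0.5} = 0.
Eliminate σ: μ = (z₂·x₁ − z₁·x₂)/(z₂ − z₁) = (0·-130 − (-1.645)·-81.4)/1.645 = -81.400.
Then σ = (x₂ − x₁)/(z₂ − z₁) = (-81.4 − -130)/1.645 = 29.547.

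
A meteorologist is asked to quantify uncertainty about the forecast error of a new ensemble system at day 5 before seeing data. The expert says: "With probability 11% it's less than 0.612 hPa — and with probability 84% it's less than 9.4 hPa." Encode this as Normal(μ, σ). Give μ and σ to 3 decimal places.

μ = 5.465, σ = 3.957

For Normal(μ,σ), the p-quantile is μ + z_p·σ. Here z_{0.11} = -1.227, z_{0.84} = 0.9945.
So 0.612 = μ − 1.227σ and 9.4 = μ + 0.9945σ.
Subtracting: σ = (9.4 − 0.612)/(0.9945 − (-1.227)) = 3.957.
Then μ = 0.612 − (-1.227)·3.957 = 5.465.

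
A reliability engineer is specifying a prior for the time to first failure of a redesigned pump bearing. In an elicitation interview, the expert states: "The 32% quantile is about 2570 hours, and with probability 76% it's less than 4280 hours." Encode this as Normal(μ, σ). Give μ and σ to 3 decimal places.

μ = 3251.230, σ = 1456.557

The p-quantile of Normal(μ,σ) is μ + z_p·σ, with z_{0.32} = -0.4677 and z_{0.76} = 0.7063.
Eliminate σ: μ = (z₂·x₁ − z₁·x₂)/(z₂ − z₁) = (0.7063·2570 − (-0.4677)·4280)/1.174 = 3251.230.
Then σ = (x₂ − x₁)/(z₂ − z₁) = (4280 − 2570)/1.174 = 1456.557.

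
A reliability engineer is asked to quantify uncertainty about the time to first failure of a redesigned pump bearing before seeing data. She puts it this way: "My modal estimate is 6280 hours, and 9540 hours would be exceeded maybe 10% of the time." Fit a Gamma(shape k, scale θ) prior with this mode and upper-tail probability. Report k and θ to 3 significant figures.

k ≈ 11.7, θ ≈ 589

Gamma(k,θ) with k>1 has mode (k−1)θ, so θ = 6280/(k−1).
Need P(X < 9540) = 0.9 with θ tied to k this way. Start at k = 2, θ = 6280: P(X<9540) ≈ 0.449.
Too low — raise k to concentrate. Iterating converges to k ≈ 11.7.
Then θ = 6280/(11.7−1) ≈ 589.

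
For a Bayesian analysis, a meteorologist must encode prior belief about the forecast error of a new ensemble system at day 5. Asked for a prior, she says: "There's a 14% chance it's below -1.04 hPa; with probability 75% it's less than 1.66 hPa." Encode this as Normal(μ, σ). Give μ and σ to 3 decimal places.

μ = 0.622, σ = 1.539

For Normal(μ,σ), the p-quantile is μ + z_p·σ. Here z_{0.14} = -1.08, z_{0.75} = 0.6745.
So -1.04 = μ − 1.08σ and 1.66 = μ + 0.6745σ.
Subtracting: σ = (1.66 − -1.04)/(0.6745 − (-1.08)) = 1.539.
Then μ = -1.04 − (-1.08)·1.539 = 0.622.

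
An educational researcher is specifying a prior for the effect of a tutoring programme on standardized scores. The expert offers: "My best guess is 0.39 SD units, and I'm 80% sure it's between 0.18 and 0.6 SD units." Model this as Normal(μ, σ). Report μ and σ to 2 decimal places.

μ = 0.39, σ = 0.16

A symmetric 80% interval runs μ ± z·σ with z = 1.282.
Half-width = 0.21, so σ = 0.21/1.282 = 0.16.
μ is the stated best guess, 0.39.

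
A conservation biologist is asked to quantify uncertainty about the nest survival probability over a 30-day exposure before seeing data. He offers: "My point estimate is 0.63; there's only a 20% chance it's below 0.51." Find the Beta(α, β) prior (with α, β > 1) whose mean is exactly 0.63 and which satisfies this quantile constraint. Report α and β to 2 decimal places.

With mean 0.63 fixed, write α = 0.63s, β = 0.37s where s = α+β.
Need P(θ < 0.51) = 0.2 under Beta(0.63s, 0.37s). Normal approximation: (q−m)/√(m(1−m)/s) ≈ z_{0.2} = -0.842, so s ≈ 0.63·0.37·(-0.842)²/(0.51−0.63)² = 11.5.
At s = 11.5: P(θ<0.51) ≈ 0.197. Adjusting to match 0.2 gives s ≈ 11.12.
So α = 0.63·11.12 ≈ 7.00, β = 0.37·11.12 ≈ 4.11.

α ≈ 7.00, β ≈ 4.11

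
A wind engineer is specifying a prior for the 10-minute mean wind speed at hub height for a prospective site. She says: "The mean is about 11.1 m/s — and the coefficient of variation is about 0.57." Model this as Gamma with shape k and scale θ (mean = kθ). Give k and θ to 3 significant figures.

k ≈ 3.08, θ ≈ 3.61

For Gamma(k, scale θ): mean = kθ, variance = kθ², so CV = 1/√k.
CV = 0.57, hence k = 1/CV² = 3.08.
Then θ = mean/k = 11.1/3.08 = 3.61.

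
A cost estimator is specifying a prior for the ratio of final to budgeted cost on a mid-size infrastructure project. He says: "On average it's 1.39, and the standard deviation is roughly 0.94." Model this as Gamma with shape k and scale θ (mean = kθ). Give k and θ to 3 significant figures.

For Gamma(k, scale θ): mean = kθ, variance = kθ², so CV = 1/√k.
CV = SD/mean = 0.94/1.39 = 0.6763, hence k = 1/CV² = 2.19.
Then θ = mean/k = 1.39/2.19 = 0.636.

k ≈ 2.19, θ ≈ 0.636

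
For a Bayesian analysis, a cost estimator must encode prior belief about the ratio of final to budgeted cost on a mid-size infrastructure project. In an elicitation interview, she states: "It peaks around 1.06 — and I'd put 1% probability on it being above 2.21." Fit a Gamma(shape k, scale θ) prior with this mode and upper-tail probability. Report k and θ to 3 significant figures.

Gamma(k,θ) with k>1 has mode (k−1)θ, so θ = 1.06/(k−1).
Need P(X < 2.21) = 0.99 with θ tied to k this way. Start at k = 2, θ = 1.06: P(X<2.21) ≈ 0.616.
Too low — raise k to concentrate. Iterating converges to k ≈ 10.
Then θ = 1.06/(10−1) ≈ 0.117.

k ≈ 10, θ ≈ 0.117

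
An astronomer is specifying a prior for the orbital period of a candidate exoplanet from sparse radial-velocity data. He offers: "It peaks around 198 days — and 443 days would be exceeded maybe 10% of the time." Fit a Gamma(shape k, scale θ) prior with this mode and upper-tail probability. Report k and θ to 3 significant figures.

Gamma(k,θ) with k>1 has mode (k−1)θ, so θ = 198/(k−1).
Need P(X < 443) = 0.9 with θ tied to k this way. Start at k = 2, θ = 198: P(X<443) ≈ 0.654.
Too low — raise k to concentrate. Iterating converges to k ≈ 3.97.
Then θ = 198/(3.97−1) ≈ 66.8.

k ≈ 3.97, θ ≈ 66.8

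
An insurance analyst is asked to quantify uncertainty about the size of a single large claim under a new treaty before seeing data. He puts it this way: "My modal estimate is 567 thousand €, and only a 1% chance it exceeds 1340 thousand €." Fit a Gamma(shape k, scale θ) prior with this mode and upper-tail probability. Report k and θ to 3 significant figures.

Gamma(k,θ) with k>1 has mode (k−1)θ, so θ = 567/(k−1).
Need P(X < 1340) = 0.99 with θ tied to k this way. Start at k = 2, θ = 567: P(X<1340) ≈ 0.683.
Too low — raise k to concentrate. Iterating converges to k ≈ 7.42.
Then θ = 567/(7.42−1) ≈ 88.3.

k ≈ 7.42, θ ≈ 88.3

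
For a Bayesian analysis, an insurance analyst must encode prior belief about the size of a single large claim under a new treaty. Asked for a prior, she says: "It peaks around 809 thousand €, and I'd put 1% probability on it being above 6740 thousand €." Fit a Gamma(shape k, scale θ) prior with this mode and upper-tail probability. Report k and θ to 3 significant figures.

Gamma(k,θ) with k>1 has mode (k−1)θ, so θ = 809/(k−1).
Need P(X < 6740) = 0.99 with θ tied to k this way. Start at k = 2, θ = 809: P(X<6740) ≈ 0.998.
Too high — lower k to spread out. Iterating converges to k ≈ 1.74.
Then θ = 809/(1.74−1) ≈ 1100.

k ≈ 1.74, θ ≈ 1100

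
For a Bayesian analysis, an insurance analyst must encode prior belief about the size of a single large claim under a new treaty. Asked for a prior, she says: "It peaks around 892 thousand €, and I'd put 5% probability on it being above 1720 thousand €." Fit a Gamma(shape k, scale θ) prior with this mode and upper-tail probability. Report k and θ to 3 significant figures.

Gamma(k,θ) with k>1 has mode (k−1)θ, so θ = 892/(k−1).
Need P(X < 1720) = 0.95 with θ tied to k this way. Start at k = 2, θ = 892: P(X<1720) ≈ 0.574.
Too low — raise k to concentrate. Iterating converges to k ≈ 7.44.
Then θ = 892/(7.44−1) ≈ 138.

k ≈ 7.44, θ ≈ 138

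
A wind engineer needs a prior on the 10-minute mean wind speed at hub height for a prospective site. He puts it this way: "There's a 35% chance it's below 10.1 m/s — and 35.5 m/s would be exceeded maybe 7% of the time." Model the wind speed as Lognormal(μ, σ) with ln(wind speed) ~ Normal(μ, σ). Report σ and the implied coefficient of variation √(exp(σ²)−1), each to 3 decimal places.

If T ~ Lognormal(μ,σ) then ln T ~ Normal(μ,σ), so the p-quantile of ln T is μ + z_p·σ.
ln(10.1) = 2.313 and ln(35.5) = 3.57; z_{0.35} = -0.3853, z_{0.93} = 1.476.
σ = (3.57 − 2.313)/(1.476 − (-0.3853)) = 0.675.
μ = 2.313 − (-0.3853)·0.675 = 2.573.
CV = √(exp(σ²)−1) = √(exp(0.4562)−1) = 0.760.

σ ≈ 0.675, CV ≈ 0.760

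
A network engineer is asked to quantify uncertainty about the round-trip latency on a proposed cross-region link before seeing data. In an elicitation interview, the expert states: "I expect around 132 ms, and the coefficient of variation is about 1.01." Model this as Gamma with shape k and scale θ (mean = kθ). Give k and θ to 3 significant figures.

k ≈ 0.98, θ ≈ 135

For Gamma(k, scale θ): mean = kθ, variance = kθ², so CV = 1/√k.
CV = 1.01, hence k = 1/CV² = 0.98.
Then θ = mean/k = 132/0.98 = 135.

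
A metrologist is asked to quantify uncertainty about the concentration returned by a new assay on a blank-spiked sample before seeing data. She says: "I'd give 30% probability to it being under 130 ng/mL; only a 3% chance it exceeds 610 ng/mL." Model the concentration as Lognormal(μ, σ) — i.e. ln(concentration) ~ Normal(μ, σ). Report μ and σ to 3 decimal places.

μ ≈ 5.205, σ ≈ 0.643

If T ~ Lognormal(μ,σ) then ln T ~ Normal(μ,σ), so the p-quantile of ln T is μ + z_p·σ.
ln(130) = 4.868 and ln(610) = 6.413; z_{0.3} = -0.5244, z_{0.97} = 1.881.
σ = (6.413 − 4.868)/(1.881 − (-0.5244)) = 0.643.
μ = 4.868 − (-0.5244)·0.643 = 5.205.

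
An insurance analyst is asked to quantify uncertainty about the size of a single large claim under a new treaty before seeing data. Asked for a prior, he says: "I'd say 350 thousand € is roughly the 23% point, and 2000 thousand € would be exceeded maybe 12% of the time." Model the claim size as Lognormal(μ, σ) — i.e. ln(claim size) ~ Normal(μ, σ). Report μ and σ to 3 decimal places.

If T ~ Lognormal(μ,σ) then ln T ~ Normal(μ,σ), so the p-quantile of ln T is μ + z_p·σ.
ln(350) = 5.858 and ln(2000) = 7.601; z_{0.23} = -0.7388, z_{0.88} = 1.175.
σ = (7.601 − 5.858)/(1.175 − (-0.7388)) = 0.911.
μ = 5.858 − (-0.7388)·0.911 = 6.531.

μ ≈ 6.531, σ ≈ 0.911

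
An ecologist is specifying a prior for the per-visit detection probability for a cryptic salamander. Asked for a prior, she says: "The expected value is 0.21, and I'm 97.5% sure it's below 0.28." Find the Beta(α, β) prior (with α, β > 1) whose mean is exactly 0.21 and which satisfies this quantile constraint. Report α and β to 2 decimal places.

α ≈ 30.18, β ≈ 113.54

With mean 0.21 fixed, write α = 0.21s, β = 0.79s where s = α+β.
Need P(θ < 0.28) = 0.975 under Beta(0.21s, 0.79s). Normal approximation: (q−m)/√(m(1−m)/s) ≈ z_{0.975} = 1.96, so s ≈ 0.21·0.79·(1.96)²/(0.28−0.21)² = 130.1.
At s = 130.1: P(θ<0.28) ≈ 0.969. Adjusting to match 0.975 gives s ≈ 143.72.
So α = 0.21·143.72 ≈ 30.18, β = 0.79·143.72 ≈ 113.54.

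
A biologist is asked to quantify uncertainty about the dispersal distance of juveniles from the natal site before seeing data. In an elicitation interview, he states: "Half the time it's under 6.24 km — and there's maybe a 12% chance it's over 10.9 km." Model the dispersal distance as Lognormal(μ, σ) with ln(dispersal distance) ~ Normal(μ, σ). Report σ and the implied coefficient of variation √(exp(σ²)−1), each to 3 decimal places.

σ ≈ 0.475, CV ≈ 0.503

If T ~ Lognormal(μ,σ) then ln T ~ Normal(μ,σ), so the p-quantile of ln T is μ + z_p·σ.
ln(6.24) = 1.831 and ln(10.9) = 2.389; z_{0.5} = 0, z_{0.88} = 1.175.
σ = (2.389 − 1.831)/(1.175 − (0)) = 0.475.
μ = 1.831 − (0)·0.475 = 1.831.
CV = √(exp(σ²)−1) = √(exp(0.2254)−1) = 0.503.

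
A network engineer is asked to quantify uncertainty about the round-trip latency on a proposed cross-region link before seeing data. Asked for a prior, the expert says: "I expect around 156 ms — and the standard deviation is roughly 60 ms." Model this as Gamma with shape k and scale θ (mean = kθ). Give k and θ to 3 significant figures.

k ≈ 6.76, θ ≈ 23.1

For Gamma(k, scale θ): mean = kθ, variance = kθ², so CV = 1/√k.
CV = SD/mean = 60/156 = 0.3846, hence k = 1/CV² = 6.76.
Then θ = mean/k = 156/6.76 = 23.1.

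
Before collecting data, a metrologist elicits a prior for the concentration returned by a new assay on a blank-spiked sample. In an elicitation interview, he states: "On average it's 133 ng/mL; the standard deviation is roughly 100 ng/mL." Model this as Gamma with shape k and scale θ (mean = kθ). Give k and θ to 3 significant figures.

For Gamma(k, scale θ): mean = kθ, variance = kθ², so CV = 1/√k.
CV = SD/mean = 100/133 = 0.7519, hence k = 1/CV² = 1.77.
Then θ = mean/k = 133/1.77 = 75.2.

k ≈ 1.77, θ ≈ 75.2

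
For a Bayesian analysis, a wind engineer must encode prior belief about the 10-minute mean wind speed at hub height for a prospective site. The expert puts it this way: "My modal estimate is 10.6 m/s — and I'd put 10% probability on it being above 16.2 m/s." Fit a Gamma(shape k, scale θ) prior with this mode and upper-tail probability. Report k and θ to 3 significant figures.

Gamma(k,θ) with k>1 has mode (k−1)θ, so θ = 10.6/(k−1).
Need P(X < 16.2) = 0.9 with θ tied to k this way. Start at k = 2, θ = 10.6: P(X<16.2) ≈ 0.452.
Too low — raise k to concentrate. Iterating converges to k ≈ 11.4.
Then θ = 10.6/(11.4−1) ≈ 1.02.

k ≈ 11.4, θ ≈ 1.02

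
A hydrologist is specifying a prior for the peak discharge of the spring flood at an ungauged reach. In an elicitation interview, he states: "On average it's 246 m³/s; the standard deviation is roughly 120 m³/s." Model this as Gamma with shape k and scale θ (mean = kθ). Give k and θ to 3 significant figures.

k ≈ 4.2, θ ≈ 58.5

For Gamma(k, scale θ): mean = kθ, variance = kθ², so CV = 1/√k.
CV = SD/mean = 120/246 = 0.4878, hence k = 1/CV² = 4.2.
Then θ = mean/k = 246/4.2 = 58.5.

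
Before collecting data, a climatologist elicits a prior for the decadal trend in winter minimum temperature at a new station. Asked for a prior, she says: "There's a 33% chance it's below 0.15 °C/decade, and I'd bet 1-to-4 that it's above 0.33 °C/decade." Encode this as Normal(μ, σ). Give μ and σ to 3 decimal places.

μ = 0.212, σ = 0.140

The p-quantile of Normal(μ,σ) is μ + z_p·σ, with z_{0.33} = -0.4399 and z_{0.8} = 0.8416.
Eliminate σ: μ = (z₂·x₁ − z₁·x₂)/(z₂ − z₁) = (0.8416·0.15 − (-0.4399)·0.33)/1.282 = 0.212.
Then σ = (x₂ − x₁)/(z₂ − z₁) = (0.33 − 0.15)/1.282 = 0.140.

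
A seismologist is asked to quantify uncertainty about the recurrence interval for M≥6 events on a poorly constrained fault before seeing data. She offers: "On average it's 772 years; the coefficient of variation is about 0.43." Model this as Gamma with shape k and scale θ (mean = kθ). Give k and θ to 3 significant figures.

For Gamma(k, scale θ): mean = kθ, variance = kθ², so CV = 1/√k.
CV = 0.43, hence k = 1/CV² = 5.41.
Then θ = mean/k = 772/5.41 = 143.

k ≈ 5.41, θ ≈ 143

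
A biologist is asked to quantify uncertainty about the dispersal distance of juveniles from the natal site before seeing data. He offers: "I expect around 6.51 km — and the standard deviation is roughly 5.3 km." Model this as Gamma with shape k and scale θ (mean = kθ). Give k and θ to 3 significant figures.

k ≈ 1.51, θ ≈ 4.31

For Gamma(k, scale θ): mean = kθ, variance = kθ², so CV = 1/√k.
CV = SD/mean = 5.3/6.51 = 0.8141, hence k = 1/CV² = 1.51.
Then θ = mean/k = 6.51/1.51 = 4.31.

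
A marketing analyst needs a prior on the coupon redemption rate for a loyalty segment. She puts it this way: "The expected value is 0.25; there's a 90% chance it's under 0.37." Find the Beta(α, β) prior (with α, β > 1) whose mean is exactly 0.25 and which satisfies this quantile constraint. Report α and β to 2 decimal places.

With mean 0.25 fixed, write α = 0.25s, β = 0.75s where s = α+β.
Need P(θ < 0.37) = 0.9 under Beta(0.25s, 0.75s). Normal approximation: (q−m)/√(m(1−m)/s) ≈ z_{0.9} = 1.28, so s ≈ 0.25·0.75·(1.28)²/(0.37−0.25)² = 21.4.
At s = 21.4: P(θ<0.37) ≈ 0.895. Adjusting to match 0.9 gives s ≈ 22.55.
So α = 0.25·22.55 ≈ 5.64, β = 0.75·22.55 ≈ 16.91.

α ≈ 5.64, β ≈ 16.91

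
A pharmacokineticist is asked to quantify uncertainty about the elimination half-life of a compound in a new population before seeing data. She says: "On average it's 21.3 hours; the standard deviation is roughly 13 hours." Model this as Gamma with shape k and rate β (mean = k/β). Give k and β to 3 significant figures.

For Gamma(k, rate β): mean = k/β, variance = k/β², so CV = 1/√k.
CV = SD/mean = 13/21.3 = 0.6103, hence k = 1/CV² = 2.68.
Then β = k/mean = 2.68/21.3 = 0.126.

k ≈ 2.68, β ≈ 0.126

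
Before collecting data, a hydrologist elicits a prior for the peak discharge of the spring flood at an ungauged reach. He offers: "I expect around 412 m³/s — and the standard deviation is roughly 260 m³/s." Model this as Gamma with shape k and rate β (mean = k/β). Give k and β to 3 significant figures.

k ≈ 2.51, β ≈ 0.00609

For Gamma(k, rate β): mean = k/β, variance = k/β², so CV = 1/√k.
CV = SD/mean = 260/412 = 0.6311, hence k = 1/CV² = 2.51.
Then β = k/mean = 2.51/412 = 0.00609.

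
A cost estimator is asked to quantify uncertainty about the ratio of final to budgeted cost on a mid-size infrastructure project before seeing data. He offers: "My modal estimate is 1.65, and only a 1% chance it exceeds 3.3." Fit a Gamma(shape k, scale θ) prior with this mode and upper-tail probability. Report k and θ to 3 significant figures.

k ≈ 11.2, θ ≈ 0.161

Gamma(k,θ) with k>1 has mode (k−1)θ, so θ = 1.65/(k−1).
Need P(X < 3.3) = 0.99 with θ tied to k this way. Start at k = 2, θ = 1.65: P(X<3.3) ≈ 0.594.
Too low — raise k to concentrate. Iterating converges to k ≈ 11.2.
Then θ = 1.65/(11.2−1) ≈ 0.161.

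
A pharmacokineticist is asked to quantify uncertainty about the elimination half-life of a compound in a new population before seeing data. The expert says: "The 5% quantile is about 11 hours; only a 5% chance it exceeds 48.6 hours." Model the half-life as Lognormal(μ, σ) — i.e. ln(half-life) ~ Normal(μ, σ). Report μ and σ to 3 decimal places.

If T ~ Lognormal(μ,σ) then ln T ~ Normal(μ,σ), so the p-quantile of ln T is μ + z_p·σ.
ln(11) = 2.398 and ln(48.6) = 3.884; z_{0.05} = -1.645, z_{0.95} = 1.645.
σ = (3.884 − 2.398)/(1.645 − (-1.645)) = 0.452.
μ = 2.398 − (-1.645)·0.452 = 3.141.

μ ≈ 3.141, σ ≈ 0.452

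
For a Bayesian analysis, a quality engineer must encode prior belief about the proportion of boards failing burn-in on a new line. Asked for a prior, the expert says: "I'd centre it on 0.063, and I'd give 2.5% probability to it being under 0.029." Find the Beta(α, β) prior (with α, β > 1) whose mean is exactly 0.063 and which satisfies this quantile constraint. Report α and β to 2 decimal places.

With mean 0.063 fixed, write α = 0.063s, β = 0.937s where s = α+β.
Need P(θ < 0.029) = 0.025 under Beta(0.063s, 0.937s). Normal approximation: (q−m)/√(m(1−m)/s) ≈ z_{0.025} = -1.96, so s ≈ 0.063·0.937·(-1.96)²/(0.029−0.063)² = 196.2.
At s = 196.2: P(θ<0.029) ≈ 0.009. Adjusting to match 0.025 gives s ≈ 138.50.
So α = 0.063·138.50 ≈ 8.73, β = 0.937·138.50 ≈ 129.78.

α ≈ 8.73, β ≈ 129.78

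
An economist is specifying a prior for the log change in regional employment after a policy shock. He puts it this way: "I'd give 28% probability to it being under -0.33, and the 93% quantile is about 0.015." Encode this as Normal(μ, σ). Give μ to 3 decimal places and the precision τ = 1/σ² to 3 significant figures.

The p-quantile of Normal(μ,σ) is μ + z_p·σ, with z_{0.28} = -0.5828 and z_{0.93} = 1.476.
Eliminate σ: μ = (z₂·x₁ − z₁·x₂)/(z₂ − z₁) = (1.476·-0.33 − (-0.5828)·0.015)/2.059 = -0.232.
Then σ = (x₂ − x₁)/(z₂ − z₁) = (0.015 − -0.33)/2.059 = 0.168.
Precision τ = 1/σ² = 1/0.1676² = 35.6.

μ = -0.232, τ = 35.6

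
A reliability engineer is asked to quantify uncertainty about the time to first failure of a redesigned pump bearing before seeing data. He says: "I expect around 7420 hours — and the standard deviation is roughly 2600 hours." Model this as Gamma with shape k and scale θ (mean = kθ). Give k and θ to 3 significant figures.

k ≈ 8.14, θ ≈ 911

For Gamma(k, scale θ): mean = kθ, variance = kθ², so CV = 1/√k.
CV = SD/mean = 2600/7420 = 0.3504, hence k = 1/CV² = 8.14.
Then θ = mean/k = 7420/8.14 = 911.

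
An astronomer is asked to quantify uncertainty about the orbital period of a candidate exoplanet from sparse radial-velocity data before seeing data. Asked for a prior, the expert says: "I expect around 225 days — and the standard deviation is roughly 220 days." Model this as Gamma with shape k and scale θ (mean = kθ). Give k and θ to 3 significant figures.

For Gamma(k, scale θ): mean = kθ, variance = kθ², so CV = 1/√k.
CV = SD/mean = 220/225 = 0.9778, hence k = 1/CV² = 1.05.
Then θ = mean/k = 225/1.05 = 215.

k ≈ 1.05, θ ≈ 215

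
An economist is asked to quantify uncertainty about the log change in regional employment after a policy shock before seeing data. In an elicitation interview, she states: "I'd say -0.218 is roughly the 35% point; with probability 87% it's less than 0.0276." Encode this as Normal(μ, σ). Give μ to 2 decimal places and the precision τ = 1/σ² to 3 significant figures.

μ = -0.16, τ = 37.9

The p-quantile of Normal(μ,σ) is μ + z_p·σ, with z_{0.35} = -0.3853 and z_{0.87} = 1.126.
Eliminate σ: μ = (z₂·x₁ − z₁·x₂)/(z₂ − z₁) = (1.126·-0.218 − (-0.3853)·0.0276)/1.512 = -0.16.
Then σ = (x₂ − x₁)/(z₂ − z₁) = (0.0276 − -0.218)/1.512 = 0.16.
Precision τ = 1/σ² = 1/0.1625² = 37.9.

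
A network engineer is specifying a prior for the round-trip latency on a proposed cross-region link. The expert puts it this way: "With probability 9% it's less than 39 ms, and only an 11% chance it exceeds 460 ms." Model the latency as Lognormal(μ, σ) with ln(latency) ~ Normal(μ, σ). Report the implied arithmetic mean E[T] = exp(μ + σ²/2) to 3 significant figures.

If T ~ Lognormal(μ,σ) then ln T ~ Normal(μ,σ), so the p-quantile of ln T is μ + z_p·σ.
ln(39) = 3.664 and ln(460) = 6.131; z_{0.09} = -1.341, z_{0.89} = 1.227.
σ = (6.131 − 3.664)/(1.227 − (-1.341)) = 0.961.
μ = 3.664 − (-1.341)·0.961 = 4.952.
E[T] = exp(μ + σ²/2) = exp(4.952 + 0.4619) = 225 ms.

E[T] ≈ 225 ms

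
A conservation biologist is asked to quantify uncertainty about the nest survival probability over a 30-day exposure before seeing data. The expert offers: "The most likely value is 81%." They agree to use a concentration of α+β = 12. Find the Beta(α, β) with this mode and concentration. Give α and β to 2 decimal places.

α = 9.10, β = 2.90

For α,β > 1 the Beta mode is (α−1)/(α+β−2). With α+β = 12, the mode is (α−1)/10.
Set (α−1)/10 = 0.81 → α = 1 + 0.81·10 = 9.10.
β = 12 − α = 2.90.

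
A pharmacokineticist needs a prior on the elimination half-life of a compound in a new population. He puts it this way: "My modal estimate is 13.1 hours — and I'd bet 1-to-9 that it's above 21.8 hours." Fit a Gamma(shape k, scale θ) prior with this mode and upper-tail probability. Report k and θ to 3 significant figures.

k ≈ 8.28, θ ≈ 1.8

Gamma(k,θ) with k>1 has mode (k−1)θ, so θ = 13.1/(k−1).
Need P(X < 21.8) = 0.9 with θ tied to k this way. Start at k = 2, θ = 13.1: P(X<21.8) ≈ 0.496.
Too low — raise k to concentrate. Iterating converges to k ≈ 8.28.
Then θ = 13.1/(8.28−1) ≈ 1.8.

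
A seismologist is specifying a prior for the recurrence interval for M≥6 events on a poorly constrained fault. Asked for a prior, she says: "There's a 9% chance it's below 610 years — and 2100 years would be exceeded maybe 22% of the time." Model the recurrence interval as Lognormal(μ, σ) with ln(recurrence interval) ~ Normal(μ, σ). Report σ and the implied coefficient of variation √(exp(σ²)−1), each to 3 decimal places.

σ ≈ 0.585, CV ≈ 0.639

If T ~ Lognormal(μ,σ) then ln T ~ Normal(μ,σ), so the p-quantile of ln T is μ + z_p·σ.
ln(610) = 6.413 and ln(2100) = 7.65; z_{0.09} = -1.341, z_{0.78} = 0.7722.
σ = (7.65 − 6.413)/(0.7722 − (-1.341)) = 0.585.
μ = 6.413 − (-1.341)·0.585 = 7.198.
CV = √(exp(σ²)−1) = √(exp(0.3423)−1) = 0.639.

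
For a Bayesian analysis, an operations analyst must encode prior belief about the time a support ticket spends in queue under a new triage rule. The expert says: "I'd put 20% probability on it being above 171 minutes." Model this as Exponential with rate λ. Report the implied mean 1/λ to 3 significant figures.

P(T > 171.0) = e^(−λ·171.0) = 0.2, so λ = −ln(0.2)/171.0 = 0.00941.
Mean = 1/λ = 106 minutes.

mean ≈ 106 minutes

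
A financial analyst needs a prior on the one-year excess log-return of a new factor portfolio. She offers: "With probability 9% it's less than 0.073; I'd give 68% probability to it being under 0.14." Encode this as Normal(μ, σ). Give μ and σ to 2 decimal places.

For Normal(μ,σ), the p-quantile is μ + z_p·σ. Here z_{0.09} = -1.341, z_{0.68} = 0.4677.
So 0.073 = μ − 1.341σ and 0.14 = μ + 0.4677σ.
Subtracting: σ = (0.14 − 0.073)/(0.4677 − (-1.341)) = 0.04.
Then μ = 0.073 − (-1.341)·0.04 = 0.12.

μ = 0.12, σ = 0.04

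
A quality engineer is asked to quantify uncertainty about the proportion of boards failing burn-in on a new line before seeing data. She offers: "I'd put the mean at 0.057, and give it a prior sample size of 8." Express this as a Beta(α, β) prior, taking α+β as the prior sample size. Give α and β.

α = 0.456, β = 7.544

Under the effective-sample-size interpretation, Beta(α, β) has prior mean α/(α+β) and prior sample size α+β.
So α+β = 8 and α/(α+β) = 0.057, giving α = 0.057·8 = 0.456 and β = 8 − 0.456 = 7.544.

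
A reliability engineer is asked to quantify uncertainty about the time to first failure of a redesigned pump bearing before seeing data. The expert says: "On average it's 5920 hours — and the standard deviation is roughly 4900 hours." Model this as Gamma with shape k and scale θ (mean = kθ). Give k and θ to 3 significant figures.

For Gamma(k, scale θ): mean = kθ, variance = kθ², so CV = 1/√k.
CV = SD/mean = 4900/5920 = 0.8277, hence k = 1/CV² = 1.46.
Then θ = mean/k = 5920/1.46 = 4060.

k ≈ 1.46, θ ≈ 4060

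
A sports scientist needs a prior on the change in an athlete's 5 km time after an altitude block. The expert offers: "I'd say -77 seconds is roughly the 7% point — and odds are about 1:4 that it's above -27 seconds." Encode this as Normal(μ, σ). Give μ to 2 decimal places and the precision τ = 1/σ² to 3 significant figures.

μ = -45.16, τ = 0.00215

For Normal(μ,σ), the p-quantile is μ + z_p·σ. Here z_{0.07} = -1.476, z_{0.8} = 0.8416.
So -77 = μ − 1.476σ and -27 = μ + 0.8416σ.
Subtracting: σ = (-27 − -77)/(0.8416 − (-1.476)) = 21.58.
Then μ = -77 − (-1.476)·21.58 = -45.16.
Precision τ = 1/σ² = 1/21.58² = 0.00215.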